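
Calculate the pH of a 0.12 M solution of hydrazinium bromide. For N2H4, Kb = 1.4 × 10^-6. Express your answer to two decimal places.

pH = 4.53

N2H5+ is the conjugate acid of the weak base N2H4.
Ka = Kw/Kb = 1.0×10^-14 / 1.4 × 10^-6 = 7.14 × 10^-9
From the ICE table, Ka = [H+]²/(0.12 − [H+]) = 7.14 × 10^-9.
Since Ka ≪ C₀, [H+] ≈ √(Ka·C₀) = 2.93 × 10^-5 M.
pH = −log[H+] = −log(2.93 × 10^-5) = 4.53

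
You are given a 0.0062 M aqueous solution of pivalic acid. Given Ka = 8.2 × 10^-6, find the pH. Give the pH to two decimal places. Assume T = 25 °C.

(CH3)3CCOOH ⇌ (CH3)3CCOO- + H+
From the ICE table, Ka = [H+]²/(0.0062 − [H+]) = 8.2 × 10^-6.
Neglecting [H+] in the denominator: [H+] = √(8.2 × 10^-6 × 0.0062) = 2.25 × 10^-4 M
pH = −log[H+] = −log(2.25 × 10^-4) = 3.65

pH = 3.65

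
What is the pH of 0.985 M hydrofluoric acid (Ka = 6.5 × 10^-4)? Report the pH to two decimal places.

pH = 1.60

HF ⇌ F- + H+
Ka = x²/(0.985 − x) = 6.5 × 10^-4
Since Ka ≪ C₀, x ≈ √(Ka·C₀) = 2.53 × 10^-2 M.
Check: 2.6% ionized — well under 5%, approximation valid.
pH = −log[H+] = −log(2.53 × 10^-2) = 1.60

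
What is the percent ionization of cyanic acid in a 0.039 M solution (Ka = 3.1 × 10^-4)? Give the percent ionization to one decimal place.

HOCN ⇌ OCN- + H+; let x = [H+] at equilibrium.
Solve x² + 0.00031x − 1.21e-05 = 0 → x = 3.33 × 10^-3 M
Fraction ionized = 3.33 × 10^-3 / 0.039 = 0.0854 → 8.5%

8.5%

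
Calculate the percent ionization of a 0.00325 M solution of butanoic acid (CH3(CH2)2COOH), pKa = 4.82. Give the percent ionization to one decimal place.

6.6%

CH3(CH2)2COOH ⇌ CH3(CH2)2COO- + H+; let x = [H+] at equilibrium.
Ka = 10^(−4.82) = 1.51 × 10^-5
Solve x² + 1.51e-05x − 4.91e-08 = 0 → x = 2.14 × 10^-4 M
% ionization = x/C₀ × 100% = 2.14 × 10^-4/0.00325 × 100% = 6.6%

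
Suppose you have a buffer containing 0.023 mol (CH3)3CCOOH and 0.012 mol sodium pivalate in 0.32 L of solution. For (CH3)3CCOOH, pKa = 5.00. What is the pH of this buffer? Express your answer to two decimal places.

pH = pKa + log([A⁻]/[HA]) = 5.00 + log(0.012/0.023)
pH = 5.00 + (-0.283) = 4.72

pH = 4.72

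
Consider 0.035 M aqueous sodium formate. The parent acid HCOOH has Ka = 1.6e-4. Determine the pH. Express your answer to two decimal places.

pH = 8.17

HCOO- is the conjugate base of the weak acid HCOOH.
Kb = Kw/Ka = 1.0×10^-14 / 1.6 × 10^-4 = 6.25 × 10^-11
From the ICE table, Kb = [OH-]²/(0.035 − [OH-]) = 6.25 × 10^-11.
Neglecting [OH-] in the denominator: [OH-] = √(6.25 × 10^-11 × 0.035) = 1.48 × 10^-6 M
pOH = −log(1.48 × 10^-6) = 5.83; pH = 14.00 − 5.83 = 8.17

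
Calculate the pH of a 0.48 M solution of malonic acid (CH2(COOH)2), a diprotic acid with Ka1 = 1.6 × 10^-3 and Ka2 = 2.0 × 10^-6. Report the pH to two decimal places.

pH = 1.57

Since Ka1 ≫ Ka2, the first ionization dominates [H+].
Ka1 = x²/(0.48 − x) = 1.6 × 10^-3
Solving the quadratic: x = (−Ka1 + √(Ka1² + 4·Ka1·C₀))/2 = 2.69 × 10^-2 M
pH = −log(2.69 × 10^-2) = 1.57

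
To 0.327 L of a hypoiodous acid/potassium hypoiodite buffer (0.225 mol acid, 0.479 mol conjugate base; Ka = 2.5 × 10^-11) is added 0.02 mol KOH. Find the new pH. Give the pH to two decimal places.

After neutralization: n(HOI) = 0.205 mol, n(OI-) = 0.499 mol.
pKa = −log(2.5 × 10^-11) = 10.602
pH = pKa + log(n_OI-/n_HOI) = 10.602 + log(0.499/0.205) = 10.602 + (+0.386)

pH = 10.99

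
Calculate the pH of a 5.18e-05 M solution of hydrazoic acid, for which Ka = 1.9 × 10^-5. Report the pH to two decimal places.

HN3 ⇌ N3- + H+
Ka = [H+]²/(5.18e-05 − [H+]) = 1.9 × 10^-5
Here C₀/Ka ≈ 2.73, so the small-[H+] approximation fails. Use the quadratic:
[H+] = [−1.9e-05 + √(1.9e-05² + 3.94e-09)]/2 = 2.33 × 10^-5 M
pH = −log[H+] = −log(2.33 × 10^-5) = 4.63

pH = 4.63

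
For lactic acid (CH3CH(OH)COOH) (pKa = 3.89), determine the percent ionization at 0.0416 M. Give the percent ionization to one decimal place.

5.4%

CH3CH(OH)COOH ⇌ CH3CH(OH)COO- + H+; let x = [H+] at equilibrium.
Ka = 10^(−3.89) = 1.29 × 10^-4
Ka = x²/(C₀ − x); solving the quadratic gives x = 2.25 × 10^-3 M.
% ionization = x/C₀ × 100% = 2.25 × 10^-3/0.0416 × 100% = 5.4%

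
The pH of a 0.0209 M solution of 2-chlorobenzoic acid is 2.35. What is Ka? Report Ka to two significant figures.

[H+] = 10^(-2.35) = 4.47 × 10^-3 M
At equilibrium [HA] = 0.0209 − 4.47 × 10^-3 = 1.64 × 10^-2 M
Ka = [H+][A-]/[HA] = (4.47 × 10^-3)² / 1.64 × 10^-2 = 1.2 × 10^-3

Ka = 1.2 × 10^-3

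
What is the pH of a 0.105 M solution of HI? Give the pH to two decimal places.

pH = 0.98

HI is a strong acid and dissociates completely, so [H+] = 0.105 M.
pH = -log(0.105) = 0.98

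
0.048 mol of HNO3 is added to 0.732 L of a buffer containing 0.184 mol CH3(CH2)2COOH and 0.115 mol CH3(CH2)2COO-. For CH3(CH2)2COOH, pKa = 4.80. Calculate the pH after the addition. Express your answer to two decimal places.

pH = 4.26

Added H+ converts CH3(CH2)2COO- to CH3(CH2)2COOH: CH3(CH2)2COOH → 0.232 mol, CH3(CH2)2COO- → 0.067 mol.
pH = pKa + log([A⁻]/[HA]) = 4.80 + log(0.067/0.232) = 4.80 -0.539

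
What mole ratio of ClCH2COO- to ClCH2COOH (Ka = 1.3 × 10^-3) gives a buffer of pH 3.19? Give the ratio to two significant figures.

ratio = 2.0

pKa = -log(1.3 × 10^-3) = 2.886
pH = pKa + log(r) ⇒ log(r) = 3.19 − 2.886 = +0.304
r = [ClCH2COO-]/[ClCH2COOH] = 10^(+0.304) = 2.01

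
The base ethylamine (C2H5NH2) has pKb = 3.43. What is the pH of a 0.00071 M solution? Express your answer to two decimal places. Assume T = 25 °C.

C2H5NH2 + H2O ⇌ C2H5NH3+ + OH-
Kb = 10^(−3.43) = 3.72 × 10^-4
From the ICE table, Kb = x²/(0.00071 − x) = 3.72 × 10^-4.
Here C₀/Kb ≈ 1.91, so the small-x approximation fails. Use the quadratic:
x = [−0.000372 + √(0.000372² + 1.06e-06)]/2 = 3.61 × 10^-4 M
pOH = 3.44, so pH = 14.00 − pOH = 10.56

pH = 10.56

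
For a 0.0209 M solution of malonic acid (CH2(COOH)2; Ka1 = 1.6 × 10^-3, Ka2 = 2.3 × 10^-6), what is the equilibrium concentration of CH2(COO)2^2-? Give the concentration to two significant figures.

2.3 × 10^-6 M

First ionization gives [H+] ≈ [CH2(COOH)COO-] = 5.04 × 10^-3 M.
Second step: Ka2 = [H+][CH2(COO)2^2-]/[CH2(COOH)COO-] ≈ [CH2(COO)2^2-] (since [H+] ≈ [CH2(COOH)COO-]).
So [CH2(COO)2^2-] ≈ Ka2.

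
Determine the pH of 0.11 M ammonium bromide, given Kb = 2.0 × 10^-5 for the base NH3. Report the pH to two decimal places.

NH4+ is the conjugate acid of the weak base NH3.
Ka = Kw/Kb = 1.0×10^-14 / 2.0 × 10^-5 = 5.00 × 10^-10
Ka = x²/(0.11 − x) = 5.00 × 10^-10
Assume x ≪ 0.11: x ≈ √(5.00 × 10^-10 × 0.11) = 7.42 × 10^-6 M
(x/C₀ = 0.0067% < 5%, so the approximation holds.)
pH = −log(7.42 × 10^-6) = 5.13

pH = 5.13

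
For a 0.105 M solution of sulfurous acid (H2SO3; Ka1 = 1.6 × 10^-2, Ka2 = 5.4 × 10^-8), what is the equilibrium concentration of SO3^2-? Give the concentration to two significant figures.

5.4 × 10^-8 M

First ionization gives [H+] ≈ [HSO3-] = 3.38 × 10^-2 M.
Second step: Ka2 = [H+][SO3^2-]/[HSO3-] ≈ [SO3^2-] (since [H+] ≈ [HSO3-]).
So [SO3^2-] ≈ Ka2.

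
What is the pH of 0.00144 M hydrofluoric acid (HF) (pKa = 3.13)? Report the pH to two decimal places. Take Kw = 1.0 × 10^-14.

HF ⇌ F- + H+
Ka = 10^(−3.13) = 7.41 × 10^-4
From the ICE table, Ka = x²/(0.00144 − x) = 7.41 × 10^-4.
The 5% rule fails; solving x² + Ka·x − Ka·C₀ = 0 exactly:
x = [−0.000741 + √(0.000741² + 4.27e-06)]/2 = 7.27 × 10^-4 M
pH = −log[H+] = −log(7.27 × 10^-4) = 3.14

pH = 3.14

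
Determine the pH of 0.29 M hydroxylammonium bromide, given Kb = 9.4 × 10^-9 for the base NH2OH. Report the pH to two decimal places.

NH3OH+ is the conjugate acid of the weak base NH2OH.
Ka = Kw/Kb = 1.0×10^-14 / 9.4 × 10^-9 = 1.06 × 10^-6
From the ICE table, Ka = x²/(0.29 − x) = 1.06 × 10^-6.
Since Ka ≪ C₀, x ≈ √(Ka·C₀) = 5.54 × 10^-4 M.
Check: 0.19% ionized — well under 5%, approximation valid.
pH = −log[H+] = −log(5.54 × 10^-4) = 3.26

pH = 3.26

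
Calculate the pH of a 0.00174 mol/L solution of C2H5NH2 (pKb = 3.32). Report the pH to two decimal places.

C2H5NH2 + H2O ⇌ C2H5NH3+ + OH-
Kb = 10^(−3.32) = 4.79 × 10^-4
Kb = x²/(0.00174 − x) = 4.79 × 10^-4
x is not negligible relative to C₀; solve x² + 0.000479·x − 8.33e-07 = 0.
x = [−0.000479 + √(0.000479² + 3.33e-06)]/2 = 7.04 × 10^-4 M
pOH = −log(7.04 × 10^-4) = 3.15; pH = 14.00 − 3.15 = 10.85

pH = 10.85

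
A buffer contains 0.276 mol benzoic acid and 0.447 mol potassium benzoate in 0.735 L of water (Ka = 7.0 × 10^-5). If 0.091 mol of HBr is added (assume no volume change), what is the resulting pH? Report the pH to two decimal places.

pH = 4.14

After neutralization: n(C6H5COOH) = 0.367 mol, n(C6H5COO-) = 0.356 mol.
pKa = −log(7.0 × 10^-5) = 4.155
pH = pKa + log([A⁻]/[HA]) = 4.155 + log(0.356/0.367) = 4.155 -0.013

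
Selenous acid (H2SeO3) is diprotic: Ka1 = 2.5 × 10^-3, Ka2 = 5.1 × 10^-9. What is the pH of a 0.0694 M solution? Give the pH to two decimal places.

Ka1 ≫ Ka2, so treat the first dissociation as the only significant source of H+.
Ka1 = x²/(0.0694 − x) = 2.5 × 10^-3
Solving the quadratic: x = (−Ka1 + √(Ka1² + 4·Ka1·C₀))/2 = 1.20 × 10^-2 M
pH = −log(1.20 × 10^-2) = 1.92

pH = 1.92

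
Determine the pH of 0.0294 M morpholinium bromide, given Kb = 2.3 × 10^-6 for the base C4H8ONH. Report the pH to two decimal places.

C4H8ONH2+ is the conjugate acid of the weak base C4H8ONH.
Ka = Kw/Kb = 1.0×10^-14 / 2.3 × 10^-6 = 4.35 × 10^-9
From the ICE table, Ka = [H+]²/(0.0294 − [H+]) = 4.35 × 10^-9.
Assume [H+] ≪ 0.0294: [H+] ≈ √(4.35 × 10^-9 × 0.0294) = 1.13 × 10^-5 M
Check: 0.038% ionized — well under 5%, approximation valid.
pH = −log[H+] = −log(1.13 × 10^-5) = 4.95

pH = 4.95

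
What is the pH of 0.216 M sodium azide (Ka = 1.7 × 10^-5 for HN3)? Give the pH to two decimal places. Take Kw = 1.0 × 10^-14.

pH = 9.05

N3- is the conjugate base of the weak acid HN3.
Kb = Kw/Ka = 1.0×10^-14 / 1.7 × 10^-5 = 5.88 × 10^-10
Let x = [OH-] at equilibrium. Kb = x²/(0.216 − x).
Assume x ≪ 0.216: x ≈ √(5.88 × 10^-10 × 0.216) = 1.13 × 10^-5 M
(x/C₀ = 0.0052% < 5%, so the approximation holds.)
pOH = −log(1.13 × 10^-5) = 4.95; pH = 14.00 − 4.95 = 9.05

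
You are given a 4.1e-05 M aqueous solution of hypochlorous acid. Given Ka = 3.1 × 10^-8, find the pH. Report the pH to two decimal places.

pH = 5.95

HOCl ⇌ OCl- + H+
From the ICE table, Ka = [H+]²/(4.1e-05 − [H+]) = 3.1 × 10^-8.
Assume [H+] ≪ 4.1e-05: [H+] ≈ √(3.1 × 10^-8 × 4.1e-05) = 1.13 × 10^-6 M
pH = −log(1.13 × 10^-6) = 5.95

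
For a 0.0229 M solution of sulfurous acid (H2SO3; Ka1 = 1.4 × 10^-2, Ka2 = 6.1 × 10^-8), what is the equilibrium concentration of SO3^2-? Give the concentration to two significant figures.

6.1 × 10^-8 M

First ionization gives [H+] ≈ [HSO3-] = 1.22 × 10^-2 M.
Second step: Ka2 = [H+][SO3^2-]/[HSO3-] ≈ [SO3^2-] (since [H+] ≈ [HSO3-]).
So [SO3^2-] ≈ Ka2.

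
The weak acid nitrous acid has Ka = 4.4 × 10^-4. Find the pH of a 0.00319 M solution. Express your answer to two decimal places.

pH = 3.01

HNO2 ⇌ NO2- + H+
From the ICE table, Ka = [H+]²/(0.00319 − [H+]) = 4.4 × 10^-4.
[H+] is not negligible relative to C₀; solve [H+]² + 0.00044·[H+] − 1.4e-06 = 0.
[H+] = (−Ka + √(Ka² + 4·Ka·C₀))/2 = 9.85 × 10^-4 M
pH = −log(9.85 × 10^-4) = 3.01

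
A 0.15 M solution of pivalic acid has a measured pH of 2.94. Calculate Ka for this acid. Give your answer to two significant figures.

[H+] = 10^(-2.94) = 1.15 × 10^-3 M
At equilibrium [HA] = 0.15 − 1.15 × 10^-3 = 1.49 × 10^-1 M
Ka = [H+][A-]/[HA] = (1.15 × 10^-3)² / 1.49 × 10^-1 = 8.9 × 10^-6

Ka = 8.9 × 10^-6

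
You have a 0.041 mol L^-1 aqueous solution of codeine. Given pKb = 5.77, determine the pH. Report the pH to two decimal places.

C18H21NO3 + H2O ⇌ C18H22NO3+ + OH-
Kb = 10^(−5.77) = 1.70 × 10^-6
Kb = x²/(0.041 − x) = 1.70 × 10^-6
Assume x ≪ 0.041: x ≈ √(1.70 × 10^-6 × 0.041) = 2.64 × 10^-4 M
Check: 0.64% ionized — well under 5%, approximation valid.
pOH = 3.58, so pH = 14.00 − pOH = 10.42

pH = 10.42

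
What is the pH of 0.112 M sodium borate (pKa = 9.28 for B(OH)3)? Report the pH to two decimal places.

B(OH)4- is the conjugate base of the weak acid B(OH)3.
Ka = 10^(−9.28) = 5.25 × 10^-10
Kb = Kw/Ka = 1.0×10^-14 / 5.25 × 10^-10 = 1.90 × 10^-5
From the ICE table, Kb = x²/(0.112 − x) = 1.90 × 10^-5.
Assume x ≪ 0.112: x ≈ √(1.90 × 10^-5 × 0.112) = 1.46 × 10^-3 M
Check: 1.3% ionized — well under 5%, approximation valid.
pOH = 2.84, so pH = 14.00 − pOH = 11.16

pH = 11.16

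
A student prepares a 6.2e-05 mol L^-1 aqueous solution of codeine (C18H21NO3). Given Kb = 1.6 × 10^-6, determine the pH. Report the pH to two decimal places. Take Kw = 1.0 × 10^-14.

pH = 8.96

C18H21NO3 + H2O ⇌ C18H22NO3+ + OH-
Kb = [OH-]²/(6.2e-05 − [OH-]) = 1.6 × 10^-6
[OH-] is not negligible relative to C₀; solve [OH-]² + 1.6e-06·[OH-] − 9.92e-11 = 0.
[OH-] = (−Kb + √(Kb² + 4·Kb·C₀))/2 = 9.19 × 10^-6 M
pOH = −log(9.19 × 10^-6) = 5.04; pH = 14.00 − 5.04 = 8.96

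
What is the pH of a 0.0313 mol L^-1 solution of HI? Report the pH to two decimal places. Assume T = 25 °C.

pH = 1.50

HI is a strong acid and dissociates completely, so [H+] = 0.0313 M.
pH = -log(0.0313) = 1.50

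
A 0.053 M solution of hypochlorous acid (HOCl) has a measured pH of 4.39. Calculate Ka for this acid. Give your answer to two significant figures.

[H+] = 10^(-4.39) = 4.07 × 10^-5 M
At equilibrium [HA] = 0.053 − 4.07 × 10^-5 = 5.30 × 10^-2 M
Ka = [H+][A-]/[HA] = (4.07 × 10^-5)² / 5.30 × 10^-2 = 3.1 × 10^-8

Ka = 3.1 × 10^-8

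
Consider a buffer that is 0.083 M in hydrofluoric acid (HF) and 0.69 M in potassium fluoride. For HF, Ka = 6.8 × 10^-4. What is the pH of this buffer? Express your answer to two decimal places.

pKa = −log(6.8 × 10^-4) = 3.167
pH = pKa + log([A⁻]/[HA]) = 3.167 + log(0.69/0.083)
pH = 3.167 + (+0.920) = 4.09

pH = 4.09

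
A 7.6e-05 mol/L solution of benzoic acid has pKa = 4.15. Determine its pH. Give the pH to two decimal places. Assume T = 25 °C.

C6H5COOH ⇌ C6H5COO- + H+
Ka = 10^(−4.15) = 7.08 × 10^-5
Ka = x²/(7.6e-05 − x) = 7.08 × 10^-5
Here C₀/Ka ≈ 1.07, so the small-x approximation fails. Use the quadratic:
x = [−7.08e-05 + √(7.08e-05² + 2.15e-08)]/2 = 4.60 × 10^-5 M
pH = −log(4.60 × 10^-5) = 4.34

pH = 4.34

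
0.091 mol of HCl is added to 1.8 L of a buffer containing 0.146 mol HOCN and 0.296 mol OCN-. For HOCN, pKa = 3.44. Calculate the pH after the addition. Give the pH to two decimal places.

pH = 3.38

After neutralization: n(HOCN) = 0.237 mol, n(OCN-) = 0.205 mol.
Henderson–Hasselbalch with mole ratio 0.205/0.237: pH = 3.44 + (-0.063)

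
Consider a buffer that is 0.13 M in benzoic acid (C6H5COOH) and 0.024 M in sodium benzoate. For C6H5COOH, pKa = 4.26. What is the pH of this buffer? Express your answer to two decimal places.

pH = 3.53

Using pH = pKa + log([base]/[acid]) with [base]/[acid] = 0.024/0.13:
pH = 4.26 + (-0.734) = 3.53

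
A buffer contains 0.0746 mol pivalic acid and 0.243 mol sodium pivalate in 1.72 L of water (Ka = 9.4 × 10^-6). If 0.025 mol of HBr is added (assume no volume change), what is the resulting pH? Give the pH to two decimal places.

pH = 5.37

Added H+ converts (CH3)3CCOO- to (CH3)3CCOOH: (CH3)3CCOOH → 0.0996 mol, (CH3)3CCOO- → 0.218 mol.
pKa = −log(9.4 × 10^-6) = 5.027
pH = pKa + log([A⁻]/[HA]) = 5.027 + log(0.218/0.0996) = 5.027 +0.340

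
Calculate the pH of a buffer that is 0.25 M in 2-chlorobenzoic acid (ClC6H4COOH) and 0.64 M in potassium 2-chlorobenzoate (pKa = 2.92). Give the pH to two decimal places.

Henderson–Hasselbalch: pH = pKa + log([ClC6H4COO-]/[ClC6H4COOH]) = 2.92 + log(0.64/0.25)
pH = 2.92 + (+0.408) = 3.33

pH = 3.33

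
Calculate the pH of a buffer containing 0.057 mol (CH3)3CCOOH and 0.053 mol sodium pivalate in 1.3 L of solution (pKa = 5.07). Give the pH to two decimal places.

pH = pKa + log([A⁻]/[HA]) = 5.07 + log(0.053/0.057)
pH = 5.07 + (-0.032) = 5.04

pH = 5.04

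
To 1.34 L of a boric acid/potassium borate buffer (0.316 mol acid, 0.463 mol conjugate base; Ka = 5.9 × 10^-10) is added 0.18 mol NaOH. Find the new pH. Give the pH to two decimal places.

After neutralization: n(B(OH)3) = 0.136 mol, n(B(OH)4-) = 0.643 mol.
pKa = −log(5.9 × 10^-10) = 9.229
pH = pKa + log([A⁻]/[HA]) = 9.229 + log(0.643/0.136) = 9.229 +0.675

pH = 9.90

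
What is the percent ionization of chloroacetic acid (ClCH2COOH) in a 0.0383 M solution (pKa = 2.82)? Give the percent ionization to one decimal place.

18.0%

ClCH2COOH ⇌ ClCH2COO- + H+; let x = [H+] at equilibrium.
Ka = 10^(−2.82) = 1.51 × 10^-3
Ka = x²/(C₀ − x); solving the quadratic gives x = 6.89 × 10^-3 M.
% ionization = x/C₀ × 100% = 6.89 × 10^-3/0.0383 × 100% = 18.0%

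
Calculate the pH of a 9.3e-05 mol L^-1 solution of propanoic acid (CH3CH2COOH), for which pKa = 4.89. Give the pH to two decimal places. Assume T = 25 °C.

CH3CH2COOH ⇌ CH3CH2COO- + H+
Ka = 10^(−4.89) = 1.29 × 10^-5
Ka = [H+]²/(9.3e-05 − [H+]) = 1.29 × 10^-5
[H+] is not negligible relative to C₀; solve [H+]² + 1.29e-05·[H+] − 1.2e-09 = 0.
[H+] = [−1.29e-05 + √(1.29e-05² + 4.8e-09)]/2 = 2.88 × 10^-5 M
pH = −log[H+] = −log(2.88 × 10^-5) = 4.54

pH = 4.54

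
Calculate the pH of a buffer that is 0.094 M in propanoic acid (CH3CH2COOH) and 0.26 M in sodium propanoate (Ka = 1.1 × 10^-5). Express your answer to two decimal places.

pKa = −log(1.1 × 10^-5) = 4.959
Using pH = pKa + log([base]/[acid]) with [base]/[acid] = 0.26/0.094:
pH = 4.959 + (+0.442) = 5.40

pH = 5.40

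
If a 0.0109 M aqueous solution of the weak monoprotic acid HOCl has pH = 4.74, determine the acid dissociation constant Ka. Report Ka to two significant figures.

[H+] = 10^(-4.74) = 1.82 × 10^-5 M
At equilibrium [HA] = 0.0109 − 1.82 × 10^-5 = 1.09 × 10^-2 M
Ka = [H+][A-]/[HA] = (1.82 × 10^-5)² / 1.09 × 10^-2 = 3.0 × 10^-8

Ka = 3.0 × 10^-8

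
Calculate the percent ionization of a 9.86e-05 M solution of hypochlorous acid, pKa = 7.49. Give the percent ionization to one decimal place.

1.8%

HOCl ⇌ OCl- + H+; let x = [H+] at equilibrium.
Ka = 10^(−7.49) = 3.24 × 10^-8
x ≈ √(Ka·C₀) = √(3.24 × 10^-8 × 9.86e-05) = 1.79 × 10^-6 M
Fraction ionized = 1.79 × 10^-6 / 9.86e-05 = 0.0182 → 1.8%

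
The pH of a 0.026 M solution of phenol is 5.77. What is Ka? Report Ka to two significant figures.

Ka = 1.1 × 10^-10

[H+] = 10^(-5.77) = 1.70 × 10^-6 M
At equilibrium [HA] = 0.026 − 1.70 × 10^-6 = 2.60 × 10^-2 M
Ka = [H+][A-]/[HA] = (1.70 × 10^-6)² / 2.60 × 10^-2 = 1.1 × 10^-10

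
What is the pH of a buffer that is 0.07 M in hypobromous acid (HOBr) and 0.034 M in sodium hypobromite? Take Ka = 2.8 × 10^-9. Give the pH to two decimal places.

pKa = −log(2.8 × 10^-9) = 8.553
pH = pKa + log([A⁻]/[HA]) = 8.553 + log(0.034/0.07)
pH = 8.553 + (-0.314) = 8.24

pH = 8.24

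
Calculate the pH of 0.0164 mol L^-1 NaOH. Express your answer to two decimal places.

NaOH is a strong base; [OH-] = 0.0164 M.
pOH = -log(0.0164) = 1.79
pH = 14.00 - 1.79 = 12.21

pH = 12.21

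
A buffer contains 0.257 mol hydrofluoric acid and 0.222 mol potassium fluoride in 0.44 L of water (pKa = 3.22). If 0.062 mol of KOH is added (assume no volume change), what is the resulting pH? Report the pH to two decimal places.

pH = 3.38

After neutralization: n(HF) = 0.195 mol, n(F-) = 0.284 mol.
pH = pKa + log([A⁻]/[HA]) = 3.22 + log(0.284/0.195) = 3.22 +0.163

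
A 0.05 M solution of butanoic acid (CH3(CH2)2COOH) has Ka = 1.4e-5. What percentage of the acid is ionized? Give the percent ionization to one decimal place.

1.7%

CH3(CH2)2COOH ⇌ CH3(CH2)2COO- + H+; let x = [H+] at equilibrium.
x ≈ √(Ka·C₀) = √(1.4 × 10^-5 × 0.05) = 8.37 × 10^-4 M
Fraction ionized = 8.37 × 10^-4 / 0.05 = 0.0167 → 1.7%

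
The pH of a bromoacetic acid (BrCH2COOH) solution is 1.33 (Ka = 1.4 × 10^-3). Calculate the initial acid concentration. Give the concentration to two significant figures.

C₀ = 1.6 M

[H+] = 10^(-1.33) = 4.68 × 10^-2 M = x
Ka = x²/(C₀ − x) ⇒ C₀ = x + x²/Ka
C₀ = 4.68 × 10^-2 + (4.68 × 10^-2)²/(1.4 × 10^-3) = 1.61 M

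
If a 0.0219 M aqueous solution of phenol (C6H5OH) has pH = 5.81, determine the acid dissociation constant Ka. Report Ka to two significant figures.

[H+] = 10^(-5.81) = 1.55 × 10^-6 M
At equilibrium [HA] = 0.0219 − 1.55 × 10^-6 = 2.19 × 10^-2 M
Ka = [H+][A-]/[HA] = (1.55 × 10^-6)² / 2.19 × 10^-2 = 1.1 × 10^-10

Ka = 1.1 × 10^-10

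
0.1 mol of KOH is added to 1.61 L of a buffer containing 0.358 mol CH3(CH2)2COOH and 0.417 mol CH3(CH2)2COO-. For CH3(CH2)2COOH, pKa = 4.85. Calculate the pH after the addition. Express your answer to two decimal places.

After neutralization: n(CH3(CH2)2COOH) = 0.258 mol, n(CH3(CH2)2COO-) = 0.517 mol.
Henderson–Hasselbalch with mole ratio 0.517/0.258: pH = 4.85 + (+0.302)

pH = 5.15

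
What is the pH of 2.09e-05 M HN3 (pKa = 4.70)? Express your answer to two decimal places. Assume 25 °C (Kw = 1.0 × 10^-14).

pH = 4.89

HN3 ⇌ N3- + H+
Ka = 10^(−4.70) = 2.00 × 10^-5
From the ICE table, Ka = x²/(2.09e-05 − x) = 2.00 × 10^-5.
The 5% rule fails; solving x² + Ka·x − Ka·C₀ = 0 exactly:
x = [−2e-05 + √(2e-05² + 1.67e-09)]/2 = 1.28 × 10^-5 M
pH = −log[H+] = −log(1.28 × 10^-5) = 4.89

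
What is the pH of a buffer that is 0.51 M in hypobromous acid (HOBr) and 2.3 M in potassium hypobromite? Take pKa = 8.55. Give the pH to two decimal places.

Henderson–Hasselbalch: pH = pKa + log([OBr-]/[HOBr]) = 8.55 + log(2.3/0.51)
pH = 8.55 + (+0.654) = 9.20

pH = 9.20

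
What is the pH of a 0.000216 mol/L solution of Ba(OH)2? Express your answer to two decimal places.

pH = 10.64

Ba(OH)2 is a strong base (each formula unit releases 2 OH-); [OH-] = 0.000432 M.
pOH = -log(0.000432) = 3.36
pH = 14.00 - 3.36 = 10.64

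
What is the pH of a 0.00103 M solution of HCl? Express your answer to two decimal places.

HCl is a strong acid and dissociates completely, so [H+] = 0.00103 M.
pH = -log(0.00103) = 2.99

pH = 2.99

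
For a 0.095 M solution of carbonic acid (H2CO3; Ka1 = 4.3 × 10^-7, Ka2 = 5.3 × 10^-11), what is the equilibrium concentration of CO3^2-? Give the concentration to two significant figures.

First ionization gives [H+] ≈ [HCO3-] = 2.02 × 10^-4 M.
Second step: Ka2 = [H+][CO3^2-]/[HCO3-] ≈ [CO3^2-] (since [H+] ≈ [HCO3-]).
So [CO3^2-] ≈ Ka2.

5.3 × 10^-11 M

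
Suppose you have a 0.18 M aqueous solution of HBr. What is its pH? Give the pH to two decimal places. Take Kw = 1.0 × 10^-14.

pH = 0.74

HBr is a strong acid and dissociates completely, so [H+] = 0.18 M.
pH = -log(0.18) = 0.74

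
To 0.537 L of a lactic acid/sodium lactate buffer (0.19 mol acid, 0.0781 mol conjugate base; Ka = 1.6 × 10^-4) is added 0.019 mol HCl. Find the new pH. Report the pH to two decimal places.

pH = 3.25

Added H+ converts CH3CH(OH)COO- to CH3CH(OH)COOH: CH3CH(OH)COOH → 0.209 mol, CH3CH(OH)COO- → 0.0591 mol.
pKa = −log(1.6 × 10^-4) = 3.796
pH = pKa + log([A⁻]/[HA]) = 3.796 + log(0.0591/0.209) = 3.796 -0.549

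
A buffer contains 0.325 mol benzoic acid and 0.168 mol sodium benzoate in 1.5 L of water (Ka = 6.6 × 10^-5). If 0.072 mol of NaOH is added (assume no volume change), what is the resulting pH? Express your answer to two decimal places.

OH- converts C6H5COOH to C6H5COO-: C6H5COOH → 0.253 mol, C6H5COO- → 0.24 mol.
pKa = −log(6.6 × 10^-5) = 4.180
pH = pKa + log([A⁻]/[HA]) = 4.180 + log(0.24/0.253) = 4.180 -0.023

pH = 4.16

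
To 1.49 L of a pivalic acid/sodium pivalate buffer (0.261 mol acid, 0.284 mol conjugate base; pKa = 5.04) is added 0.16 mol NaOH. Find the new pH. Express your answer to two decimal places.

pH = 5.68

OH- converts (CH3)3CCOOH to (CH3)3CCOO-: (CH3)3CCOOH → 0.101 mol, (CH3)3CCOO- → 0.444 mol.
Henderson–Hasselbalch with mole ratio 0.444/0.101: pH = 5.04 + (+0.643)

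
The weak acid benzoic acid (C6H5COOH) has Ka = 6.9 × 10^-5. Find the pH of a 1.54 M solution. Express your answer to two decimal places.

C6H5COOH ⇌ C6H5COO- + H+
Ka = x²/(1.54 − x) = 6.9 × 10^-5
Neglecting x in the denominator: x = √(6.9 × 10^-5 × 1.54) = 1.03 × 10^-2 M
Check: 0.67% ionized — well under 5%, approximation valid.
pH = −log(1.03 × 10^-2) = 1.99

pH = 1.99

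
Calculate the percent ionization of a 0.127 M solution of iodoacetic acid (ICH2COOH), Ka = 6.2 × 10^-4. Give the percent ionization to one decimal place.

6.7%

ICH2COOH ⇌ ICH2COO- + H+; let x = [H+] at equilibrium.
Ka = x²/(C₀ − x); solving the quadratic gives x = 8.57 × 10^-3 M.
Fraction ionized = 8.57 × 10^-3 / 0.127 = 0.0675 → 6.7%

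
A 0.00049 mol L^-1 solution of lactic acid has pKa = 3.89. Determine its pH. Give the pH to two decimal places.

CH3CH(OH)COOH ⇌ CH3CH(OH)COO- + H+
Ka = 10^(−3.89) = 1.29 × 10^-4
Let x = [H+] at equilibrium. Ka = x²/(0.00049 − x).
x is not negligible relative to C₀; solve x² + 0.000129·x − 6.32e-08 = 0.
x = (−Ka + √(Ka² + 4·Ka·C₀))/2 = 1.95 × 10^-4 M
pH = −log(1.95 × 10^-4) = 3.71

pH = 3.71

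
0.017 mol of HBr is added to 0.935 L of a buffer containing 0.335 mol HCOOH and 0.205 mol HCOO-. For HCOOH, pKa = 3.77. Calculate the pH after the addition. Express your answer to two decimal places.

pH = 3.50

After neutralization: n(HCOOH) = 0.352 mol, n(HCOO-) = 0.188 mol.
pH = pKa + log(n_HCOO-/n_HCOOH) = 3.77 + log(0.188/0.352) = 3.77 + (-0.272)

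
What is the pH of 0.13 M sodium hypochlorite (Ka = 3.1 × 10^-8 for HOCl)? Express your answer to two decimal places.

pH = 10.31

OCl- is the conjugate base of the weak acid HOCl.
Kb = Kw/Ka = 1.0×10^-14 / 3.1 × 10^-8 = 3.23 × 10^-7
Kb = [OH-]²/(0.13 − [OH-]) = 3.23 × 10^-7
Neglecting [OH-] in the denominator: [OH-] = √(3.23 × 10^-7 × 0.13) = 2.05 × 10^-4 M
pOH = 3.69, so pH = 14.00 − pOH = 10.31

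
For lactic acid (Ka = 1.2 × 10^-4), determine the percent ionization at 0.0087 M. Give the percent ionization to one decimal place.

CH3CH(OH)COOH ⇌ CH3CH(OH)COO- + H+; let x = [H+] at equilibrium.
Solve x² + 0.00012x − 1.04e-06 = 0 → x = 9.64 × 10^-4 M
% ionization = x/C₀ × 100% = 9.64 × 10^-4/0.0087 × 100% = 11.1%

11.1%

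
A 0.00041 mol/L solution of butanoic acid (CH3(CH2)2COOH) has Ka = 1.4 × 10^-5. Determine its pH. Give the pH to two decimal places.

pH = 4.16

CH3(CH2)2COOH ⇌ CH3(CH2)2COO- + H+
Ka = [H+]²/(0.00041 − [H+]) = 1.4 × 10^-5
[H+] is not negligible relative to C₀; solve [H+]² + 1.4e-05·[H+] − 5.74e-09 = 0.
[H+] = (−Ka + √(Ka² + 4·Ka·C₀))/2 = 6.91 × 10^-5 M
pH = −log(6.91 × 10^-5) = 4.16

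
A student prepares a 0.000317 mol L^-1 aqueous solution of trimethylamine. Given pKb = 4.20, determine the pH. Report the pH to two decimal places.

(CH3)3N + H2O ⇌ (CH3)3NH+ + OH-
Kb = 10^(−4.20) = 6.31 × 10^-5
Let x = [OH-] at equilibrium. Kb = x²/(0.000317 − x).
x is not negligible relative to C₀; solve x² + 6.31e-05·x − 2e-08 = 0.
x = [−6.31e-05 + √(6.31e-05² + 8e-08)]/2 = 1.13 × 10^-4 M
pOH = 3.95, so pH = 14.00 − pOH = 10.05

pH = 10.05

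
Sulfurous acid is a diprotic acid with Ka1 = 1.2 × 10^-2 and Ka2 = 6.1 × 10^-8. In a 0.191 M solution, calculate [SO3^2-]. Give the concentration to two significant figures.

6.1 × 10^-8 M

First ionization gives [H+] ≈ [HSO3-] = 4.22 × 10^-2 M.
Second step: Ka2 = [H+][SO3^2-]/[HSO3-] ≈ [SO3^2-] (since [H+] ≈ [HSO3-]).
So [SO3^2-] ≈ Ka2.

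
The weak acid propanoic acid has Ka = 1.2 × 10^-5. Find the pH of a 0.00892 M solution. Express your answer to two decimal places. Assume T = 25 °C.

CH3CH2COOH ⇌ CH3CH2COO- + H+
Let x = [H+] at equilibrium. Ka = x²/(0.00892 − x).
Since Ka ≪ C₀, x ≈ √(Ka·C₀) = 3.27 × 10^-4 M.
pH = −log[H+] = −log(3.27 × 10^-4) = 3.49

pH = 3.49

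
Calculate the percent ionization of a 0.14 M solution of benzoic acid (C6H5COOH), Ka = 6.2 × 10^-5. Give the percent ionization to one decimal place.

C6H5COOH ⇌ C6H5COO- + H+; let x = [H+] at equilibrium.
x ≈ √(Ka·C₀) = √(6.2 × 10^-5 × 0.14) = 2.95 × 10^-3 M
Fraction ionized = 2.95 × 10^-3 / 0.14 = 0.0211 → 2.1%

2.1%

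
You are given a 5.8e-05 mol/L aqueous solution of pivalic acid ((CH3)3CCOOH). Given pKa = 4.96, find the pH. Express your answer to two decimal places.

pH = 4.69

(CH3)3CCOOH ⇌ (CH3)3CCOO- + H+
Ka = 10^(−4.96) = 1.10 × 10^-5
Ka = [H+]²/(5.8e-05 − [H+]) = 1.10 × 10^-5
The 5% rule fails; solving [H+]² + Ka·[H+] − Ka·C₀ = 0 exactly:
[H+] = [−1.1e-05 + √(1.1e-05² + 2.55e-09)]/2 = 2.04 × 10^-5 M
pH = −log[H+] = −log(2.04 × 10^-5) = 4.69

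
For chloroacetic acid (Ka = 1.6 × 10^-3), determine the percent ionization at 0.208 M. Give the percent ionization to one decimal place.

ClCH2COOH ⇌ ClCH2COO- + H+; let x = [H+] at equilibrium.
Solve x² + 0.0016x − 0.000333 = 0 → x = 1.75 × 10^-2 M
% ionization = x/C₀ × 100% = 1.75 × 10^-2/0.208 × 100% = 8.4%

8.4%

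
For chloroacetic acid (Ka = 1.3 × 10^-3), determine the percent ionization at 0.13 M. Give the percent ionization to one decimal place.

9.5%

ClCH2COOH ⇌ ClCH2COO- + H+; let x = [H+] at equilibrium.
Ka = x²/(C₀ − x); solving the quadratic gives x = 1.24 × 10^-2 M.
Fraction ionized = 1.24 × 10^-2 / 0.13 = 0.0954 → 9.5%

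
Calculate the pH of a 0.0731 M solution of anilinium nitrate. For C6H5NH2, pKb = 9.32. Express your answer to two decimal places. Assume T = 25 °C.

C6H5NH3+ is the conjugate acid of the weak base C6H5NH2.
Kb = 10^(−9.32) = 4.79 × 10^-10
Ka = Kw/Kb = 1.0×10^-14 / 4.79 × 10^-10 = 2.09 × 10^-5
Ka = [H+]²/(0.0731 − [H+]) = 2.09 × 10^-5
Neglecting [H+] in the denominator: [H+] = √(2.09 × 10^-5 × 0.0731) = 1.24 × 10^-3 M
([H+]/C₀ = 1.7% < 5%, so the approximation holds.)
pH = −log(1.24 × 10^-3) = 2.91

pH = 2.91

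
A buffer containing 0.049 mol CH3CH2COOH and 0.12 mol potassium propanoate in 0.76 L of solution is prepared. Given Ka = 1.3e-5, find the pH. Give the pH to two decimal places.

pH = 5.28

pKa = −log(1.3 × 10^-5) = 4.886
pH = pKa + log([A⁻]/[HA]) = 4.886 + log(0.12/0.049)
pH = 4.886 + (+0.389) = 5.28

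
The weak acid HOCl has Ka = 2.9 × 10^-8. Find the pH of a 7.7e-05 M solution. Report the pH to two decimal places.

HOCl ⇌ OCl- + H+
Let x = [H+] at equilibrium. Ka = x²/(7.7e-05 − x).
Assume x ≪ 7.7e-05: x ≈ √(2.9 × 10^-8 × 7.7e-05) = 1.49 × 10^-6 M
Check: 1.9% ionized — well under 5%, approximation valid.
pH = −log(1.49 × 10^-6) = 5.83

pH = 5.83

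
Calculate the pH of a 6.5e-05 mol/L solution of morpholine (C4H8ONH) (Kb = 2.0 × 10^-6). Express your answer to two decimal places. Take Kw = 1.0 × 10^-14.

pH = 9.02

C4H8ONH + H2O ⇌ C4H8ONH2+ + OH-
From the ICE table, Kb = [OH-]²/(6.5e-05 − [OH-]) = 2.0 × 10^-6.
The 5% rule fails; solving [OH-]² + Kb·[OH-] − Kb·C₀ = 0 exactly:
[OH-] = (−Kb + √(Kb² + 4·Kb·C₀))/2 = 1.04 × 10^-5 M
pOH = 4.98, so pH = 14.00 − pOH = 9.02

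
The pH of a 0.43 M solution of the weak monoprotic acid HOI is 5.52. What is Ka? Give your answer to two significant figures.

Ka = 2.1 × 10^-11

[H+] = 10^(-5.52) = 3.02 × 10^-6 M
At equilibrium [HA] = 0.43 − 3.02 × 10^-6 = 4.30 × 10^-1 M
Ka = [H+][A-]/[HA] = (3.02 × 10^-6)² / 4.30 × 10^-1 = 2.1 × 10^-11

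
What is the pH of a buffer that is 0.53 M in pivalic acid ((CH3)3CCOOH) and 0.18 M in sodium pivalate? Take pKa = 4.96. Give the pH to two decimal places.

pH = 4.49

Using pH = pKa + log([base]/[acid]) with [base]/[acid] = 0.18/0.53:
pH = 4.96 + (-0.469) = 4.49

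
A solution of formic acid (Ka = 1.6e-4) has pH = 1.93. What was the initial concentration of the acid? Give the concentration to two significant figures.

[H+] = 10^(-1.93) = 1.17 × 10^-2 M = x
Ka = x²/(C₀ − x) ⇒ C₀ = x + x²/Ka
C₀ = 1.17 × 10^-2 + (1.17 × 10^-2)²/(1.6 × 10^-4) = 8.67 × 10^-1 M

C₀ = 8.7 × 10^-1 M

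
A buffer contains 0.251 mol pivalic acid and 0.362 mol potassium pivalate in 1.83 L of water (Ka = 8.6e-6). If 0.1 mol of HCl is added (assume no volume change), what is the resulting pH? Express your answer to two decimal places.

After neutralization: n((CH3)3CCOOH) = 0.351 mol, n((CH3)3CCOO-) = 0.262 mol.
pKa = −log(8.6 × 10^-6) = 5.066
Henderson–Hasselbalch with mole ratio 0.262/0.351: pH = 5.066 + (-0.127)

pH = 4.94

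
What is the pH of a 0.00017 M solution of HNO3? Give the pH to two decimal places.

pH = 3.77

HNO3 is a strong acid and dissociates completely, so [H+] = 0.00017 M.
pH = -log(0.00017) = 3.77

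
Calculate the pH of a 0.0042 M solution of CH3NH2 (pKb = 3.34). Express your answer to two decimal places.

pH = 11.07

CH3NH2 + H2O ⇌ CH3NH3+ + OH-
Kb = 10^(−3.34) = 4.57 × 10^-4
Kb = x²/(0.0042 − x) = 4.57 × 10^-4
The 5% rule fails; solving x² + Kb·x − Kb·C₀ = 0 exactly:
x = [−0.000457 + √(0.000457² + 7.68e-06)]/2 = 1.18 × 10^-3 M
pOH = 2.93, so pH = 14.00 − pOH = 11.07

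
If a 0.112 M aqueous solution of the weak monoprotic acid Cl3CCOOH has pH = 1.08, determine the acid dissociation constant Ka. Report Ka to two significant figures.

[H+] = 10^(-1.08) = 8.32 × 10^-2 M
At equilibrium [HA] = 0.112 − 8.32 × 10^-2 = 2.88 × 10^-2 M
Ka = [H+][A-]/[HA] = (8.32 × 10^-2)² / 2.88 × 10^-2 = 2.4 × 10^-1

Ka = 2.4 × 10^-1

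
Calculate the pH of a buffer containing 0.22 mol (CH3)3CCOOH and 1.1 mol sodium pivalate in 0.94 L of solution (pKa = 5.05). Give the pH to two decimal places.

pH = 5.75

pH = pKa + log([A⁻]/[HA]) = 5.05 + log(1.1/0.22)
pH = 5.05 + (+0.699) = 5.75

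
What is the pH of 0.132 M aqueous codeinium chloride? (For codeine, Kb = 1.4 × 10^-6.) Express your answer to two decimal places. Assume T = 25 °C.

pH = 4.51

C18H22NO3+ is the conjugate acid of the weak base C18H21NO3.
Ka = Kw/Kb = 1.0×10^-14 / 1.4 × 10^-6 = 7.14 × 10^-9
From the ICE table, Ka = [H+]²/(0.132 − [H+]) = 7.14 × 10^-9.
Assume [H+] ≪ 0.132: [H+] ≈ √(7.14 × 10^-9 × 0.132) = 3.07 × 10^-5 M
pH = −log[H+] = −log(3.07 × 10^-5) = 4.51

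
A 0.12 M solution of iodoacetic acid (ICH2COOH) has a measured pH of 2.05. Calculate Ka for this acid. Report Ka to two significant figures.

Ka = 7.2 × 10^-4

[H+] = 10^(-2.05) = 8.91 × 10^-3 M
At equilibrium [HA] = 0.12 − 8.91 × 10^-3 = 1.11 × 10^-1 M
Ka = [H+][A-]/[HA] = (8.91 × 10^-3)² / 1.11 × 10^-1 = 7.2 × 10^-4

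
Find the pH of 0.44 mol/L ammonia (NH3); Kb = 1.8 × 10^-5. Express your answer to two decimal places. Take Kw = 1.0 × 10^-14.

pH = 11.45

NH3 + H2O ⇌ NH4+ + OH-
From the ICE table, Kb = [OH-]²/(0.44 − [OH-]) = 1.8 × 10^-5.
Assume [OH-] ≪ 0.44: [OH-] ≈ √(1.8 × 10^-5 × 0.44) = 2.81 × 10^-3 M
Check: 0.64% ionized — well under 5%, approximation valid.
pOH = −log(2.81 × 10^-3) = 2.55; pH = 14.00 − 2.55 = 11.45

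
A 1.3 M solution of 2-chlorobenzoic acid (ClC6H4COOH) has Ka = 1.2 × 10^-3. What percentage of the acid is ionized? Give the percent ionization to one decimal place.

3.0%

ClC6H4COOH ⇌ ClC6H4COO- + H+; let x = [H+] at equilibrium.
x ≈ √(Ka·C₀) = √(1.2 × 10^-3 × 1.3) = 3.95 × 10^-2 M
Fraction ionized = 3.95 × 10^-2 / 1.3 = 0.0304 → 3.0%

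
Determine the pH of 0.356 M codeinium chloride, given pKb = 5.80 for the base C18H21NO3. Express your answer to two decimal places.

C18H22NO3+ is the conjugate acid of the weak base C18H21NO3.
Kb = 10^(−5.80) = 1.58 × 10^-6
Ka = Kw/Kb = 1.0×10^-14 / 1.58 × 10^-6 = 6.33 × 10^-9
Ka = x²/(0.356 − x) = 6.33 × 10^-9
Neglecting x in the denominator: x = √(6.33 × 10^-9 × 0.356) = 4.75 × 10^-5 M
pH = −log[H+] = −log(4.75 × 10^-5) = 4.32

pH = 4.32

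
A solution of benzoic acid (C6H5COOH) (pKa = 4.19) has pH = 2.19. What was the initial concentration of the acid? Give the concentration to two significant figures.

C₀ = 6.5 × 10^-1 M

[H+] = 10^(-2.19) = 6.46 × 10^-3 M = x
Ka = 10^(−4.19) = 6.46 × 10^-5
Ka = x²/(C₀ − x) ⇒ C₀ = x + x²/Ka
C₀ = 6.46 × 10^-3 + (6.46 × 10^-3)²/(6.46 × 10^-5) = 6.52 × 10^-1 M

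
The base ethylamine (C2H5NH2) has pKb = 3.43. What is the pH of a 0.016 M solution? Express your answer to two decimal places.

C2H5NH2 + H2O ⇌ C2H5NH3+ + OH-
Kb = 10^(−3.43) = 3.72 × 10^-4
Let x = [OH-] at equilibrium. Kb = x²/(0.016 − x).
The 5% rule fails; solving x² + Kb·x − Kb·C₀ = 0 exactly:
x = [−0.000372 + √(0.000372² + 2.38e-05)]/2 = 2.26 × 10^-3 M
pOH = 2.65, so pH = 14.00 − pOH = 11.35

pH = 11.35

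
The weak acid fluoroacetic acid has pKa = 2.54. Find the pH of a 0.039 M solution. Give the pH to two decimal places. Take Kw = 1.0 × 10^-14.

pH = 2.03

FCH2COOH ⇌ FCH2COO- + H+
Ka = 10^(−2.54) = 2.88 × 10^-3
From the ICE table, Ka = x²/(0.039 − x) = 2.88 × 10^-3.
Here C₀/Ka ≈ 13.5, so the small-x approximation fails. Use the quadratic:
x = (−Ka + √(Ka² + 4·Ka·C₀))/2 = 9.26 × 10^-3 M
pH = −log(9.26 × 10^-3) = 2.03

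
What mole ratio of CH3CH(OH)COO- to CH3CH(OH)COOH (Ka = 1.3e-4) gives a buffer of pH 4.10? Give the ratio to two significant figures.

ratio = 1.6

pKa = -log(1.3 × 10^-4) = 3.886
pH = pKa + log(r) ⇒ log(r) = 4.10 − 3.886 = +0.214
r = [CH3CH(OH)COO-]/[CH3CH(OH)COOH] = 10^(+0.214) = 1.64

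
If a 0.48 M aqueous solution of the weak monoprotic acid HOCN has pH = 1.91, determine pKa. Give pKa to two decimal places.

[H+] = 10^(-1.91) = 1.23 × 10^-2 M
At equilibrium [HA] = 0.48 − 1.23 × 10^-2 = 4.68 × 10^-1 M
Ka = [H+][A-]/[HA] = (1.23 × 10^-2)² / 4.68 × 10^-1 = 3.23 × 10^-4
pKa = -log(3.23 × 10^-4) = 3.49

pKa = 3.49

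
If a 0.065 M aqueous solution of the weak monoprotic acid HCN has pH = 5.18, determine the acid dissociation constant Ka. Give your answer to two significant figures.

Ka = 6.7 × 10^-10

[H+] = 10^(-5.18) = 6.61 × 10^-6 M
At equilibrium [HA] = 0.065 − 6.61 × 10^-6 = 6.50 × 10^-2 M
Ka = [H+][A-]/[HA] = (6.61 × 10^-6)² / 6.50 × 10^-2 = 6.7 × 10^-10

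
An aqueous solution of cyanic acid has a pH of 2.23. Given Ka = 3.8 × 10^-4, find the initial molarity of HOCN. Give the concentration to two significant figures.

[H+] = 10^(-2.23) = 5.89 × 10^-3 M = x
Ka = x²/(C₀ − x) ⇒ C₀ = x + x²/Ka
C₀ = 5.89 × 10^-3 + (5.89 × 10^-3)²/(3.8 × 10^-4) = 9.72 × 10^-2 M

C₀ = 9.7 × 10^-2 M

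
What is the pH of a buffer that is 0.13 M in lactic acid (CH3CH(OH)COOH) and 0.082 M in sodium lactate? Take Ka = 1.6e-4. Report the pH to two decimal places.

pH = 3.60

pKa = −log(1.6 × 10^-4) = 3.796
pH = pKa + log([A⁻]/[HA]) = 3.796 + log(0.082/0.13)
pH = 3.796 + (-0.200) = 3.60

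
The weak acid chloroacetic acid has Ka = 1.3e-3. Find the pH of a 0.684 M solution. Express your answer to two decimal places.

ClCH2COOH ⇌ ClCH2COO- + H+
Ka = [H+]²/(0.684 − [H+]) = 1.3 × 10^-3
Assume [H+] ≪ 0.684: [H+] ≈ √(1.3 × 10^-3 × 0.684) = 2.98 × 10^-2 M
([H+]/C₀ = 4.4% < 5%, so the approximation holds.)
pH = −log[H+] = −log(2.98 × 10^-2) = 1.53

pH = 1.53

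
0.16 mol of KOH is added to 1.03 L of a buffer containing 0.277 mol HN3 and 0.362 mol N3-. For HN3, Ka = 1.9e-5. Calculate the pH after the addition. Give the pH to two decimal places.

After neutralization: n(HN3) = 0.117 mol, n(N3-) = 0.522 mol.
pKa = −log(1.9 × 10^-5) = 4.721
pH = pKa + log([A⁻]/[HA]) = 4.721 + log(0.522/0.117) = 4.721 +0.649

pH = 5.37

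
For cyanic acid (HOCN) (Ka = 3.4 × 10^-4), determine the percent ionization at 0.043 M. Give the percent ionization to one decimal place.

8.5%

HOCN ⇌ OCN- + H+; let x = [H+] at equilibrium.
Ka = x²/(C₀ − x); solving the quadratic gives x = 3.66 × 10^-3 M.
Fraction ionized = 3.66 × 10^-3 / 0.043 = 0.0851 → 8.5%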